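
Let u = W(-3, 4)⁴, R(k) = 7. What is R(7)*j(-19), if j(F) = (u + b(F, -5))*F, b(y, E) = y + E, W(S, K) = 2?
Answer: 1064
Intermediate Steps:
b(y, E) = E + y
u = 16 (u = 2⁴ = 16)
j(F) = F*(11 + F) (j(F) = (16 + (-5 + F))*F = (11 + F)*F = F*(11 + F))
R(7)*j(-19) = 7*(-19*(11 - 19)) = 7*(-19*(-8)) = 7*152 = 1064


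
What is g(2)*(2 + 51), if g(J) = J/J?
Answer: 53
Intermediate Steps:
g(J) = 1
g(2)*(2 + 51) = 1*(2 + 51) = 1*53 = 53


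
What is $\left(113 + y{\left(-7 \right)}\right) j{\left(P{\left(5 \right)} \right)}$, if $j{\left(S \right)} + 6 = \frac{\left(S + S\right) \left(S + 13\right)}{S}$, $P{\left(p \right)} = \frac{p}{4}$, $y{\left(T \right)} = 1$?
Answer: $2565$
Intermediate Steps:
$P{\left(p \right)} = \frac{p}{4}$ ($P{\left(p \right)} = p \frac{1}{4} = \frac{p}{4}$)
$j{\left(S \right)} = 20 + 2 S$ ($j{\left(S \right)} = -6 + \frac{\left(S + S\right) \left(S + 13\right)}{S} = -6 + \frac{2 S \left(13 + S\right)}{S} = -6 + \left(26 + 2 S\right) = 20 + 2 S$)
$\left(113 + y{\left(-7 \right)}\right) j{\left(P{\left(5 \right)} \right)} = \left(113 + 1\right) \left(20 + 2 \cdot \frac{1}{4} \cdot 5\right) = 114 \left(20 + 2 \cdot \frac{5}{4}\right) = 114 \left(20 + \frac{5}{2}\right) = 114 \cdot \frac{45}{2} = 2565$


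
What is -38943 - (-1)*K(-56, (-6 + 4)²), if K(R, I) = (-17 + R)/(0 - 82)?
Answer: -3193253/82 ≈ -38942.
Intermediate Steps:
K(R, I) = 17/82 - R/82 (K(R, I) = (-17 + R)/(-82) = (-17 + R)*(-1/82) = 17/82 - R/82)
-38943 - (-1)*K(-56, (-6 + 4)²) = -38943 - (-1)*(17/82 - 1/82*(-56)) = -38943 - (-1)*(17/82 + 28/41) = -38943 - (-1)*73/82 = -38943 - 1*(-73/82) = -38943 + 73/82 = -3193253/82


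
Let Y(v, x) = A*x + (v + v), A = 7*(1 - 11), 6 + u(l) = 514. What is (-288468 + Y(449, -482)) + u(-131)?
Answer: -253322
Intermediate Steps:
u(l) = 508 (u(l) = -6 + 514 = 508)
A = -70 (A = 7*(-10) = -70)
Y(v, x) = -70*x + 2*v (Y(v, x) = -70*x + (v + v) = -70*x + 2*v)
(-288468 + Y(449, -482)) + u(-131) = (-288468 + (-70*(-482) + 2*449)) + 508 = (-288468 + (33740 + 898)) + 508 = (-288468 + 34638) + 508 = -253830 + 508 = -253322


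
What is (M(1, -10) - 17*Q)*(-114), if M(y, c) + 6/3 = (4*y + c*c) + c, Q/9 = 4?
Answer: 59280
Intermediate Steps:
Q = 36 (Q = 9*4 = 36)
M(y, c) = -2 + c + c² + 4*y (M(y, c) = -2 + ((4*y + c*c) + c) = -2 + ((4*y + c²) + c) = -2 + ((c² + 4*y) + c) = -2 + (c + c² + 4*y) = -2 + c + c² + 4*y)
(M(1, -10) - 17*Q)*(-114) = ((-2 - 10 + (-10)² + 4*1) - 17*36)*(-114) = ((-2 - 10 + 100 + 4) - 612)*(-114) = (92 - 612)*(-114) = -520*(-114) = 59280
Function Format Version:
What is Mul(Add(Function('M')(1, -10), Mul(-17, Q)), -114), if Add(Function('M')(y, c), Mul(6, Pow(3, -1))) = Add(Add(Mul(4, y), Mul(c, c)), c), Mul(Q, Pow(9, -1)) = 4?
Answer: 59280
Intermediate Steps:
Q = 36 (Q = Mul(9, 4) = 36)
Function('M')(y, c) = Add(-2, c, Pow(c, 2), Mul(4, y)) (Function('M')(y, c) = Add(-2, Add(Add(Mul(4, y), Mul(c, c)), c)) = Add(-2, Add(Add(Mul(4, y), Pow(c, 2)), c)) = Add(-2, Add(Add(Pow(c, 2), Mul(4, y)), c)) = Add(-2, Add(c, Pow(c, 2), Mul(4, y))) = Add(-2, c, Pow(c, 2), Mul(4, y)))
Mul(Add(Function('M')(1, -10), Mul(-17, Q)), -114) = Mul(Add(Add(-2, -10, Pow(-10, 2), Mul(4, 1)), Mul(-17, 36)), -114) = Mul(Add(Add(-2, -10, 100, 4), -612), -114) = Mul(Add(92, -612), -114) = Mul(-520, -114) = 59280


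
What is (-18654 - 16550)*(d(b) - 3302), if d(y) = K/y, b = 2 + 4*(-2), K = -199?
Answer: 345228026/3 ≈ 1.1508e+8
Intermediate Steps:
b = -6 (b = 2 - 8 = -6)
d(y) = -199/y
(-18654 - 16550)*(d(b) - 3302) = (-18654 - 16550)*(-199/(-6) - 3302) = -35204*(-199*(-⅙) - 3302) = -35204*(199/6 - 3302) = -35204*(-19613/6) = 345228026/3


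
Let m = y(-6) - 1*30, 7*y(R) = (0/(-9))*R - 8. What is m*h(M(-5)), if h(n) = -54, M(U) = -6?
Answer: 11772/7 ≈ 1681.7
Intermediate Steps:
y(R) = -8/7 (y(R) = ((0/(-9))*R - 8)/7 = ((0*(-⅑))*R - 8)/7 = (0*R - 8)/7 = (0 - 8)/7 = (⅐)*(-8) = -8/7)
m = -218/7 (m = -8/7 - 1*30 = -8/7 - 30 = -218/7 ≈ -31.143)
m*h(M(-5)) = -218/7*(-54) = 11772/7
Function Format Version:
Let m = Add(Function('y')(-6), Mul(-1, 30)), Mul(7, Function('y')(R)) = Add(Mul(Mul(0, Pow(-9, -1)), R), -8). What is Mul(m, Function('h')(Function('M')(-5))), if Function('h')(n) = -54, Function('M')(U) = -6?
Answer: Rational(11772, 7) ≈ 1681.7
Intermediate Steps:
Function('y')(R) = Rational(-8, 7) (Function('y')(R) = Mul(Rational(1, 7), Add(Mul(Mul(0, Pow(-9, -1)), R), -8)) = Mul(Rational(1, 7), Add(Mul(Mul(0, Rational(-1, 9)), R), -8)) = Mul(Rational(1, 7), Add(Mul(0, R), -8)) = Mul(Rational(1, 7), Add(0, -8)) = Mul(Rational(1, 7), -8) = Rational(-8, 7))
m = Rational(-218, 7) (m = Add(Rational(-8, 7), Mul(-1, 30)) = Add(Rational(-8, 7), -30) = Rational(-218, 7) ≈ -31.143)
Mul(m, Function('h')(Function('M')(-5))) = Mul(Rational(-218, 7), -54) = Rational(11772, 7)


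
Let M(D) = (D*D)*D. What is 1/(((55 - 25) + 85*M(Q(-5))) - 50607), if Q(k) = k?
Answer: -1/61202 ≈ -1.6339e-5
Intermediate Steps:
M(D) = D³ (M(D) = D²*D = D³)
1/(((55 - 25) + 85*M(Q(-5))) - 50607) = 1/(((55 - 25) + 85*(-5)³) - 50607) = 1/((30 + 85*(-125)) - 50607) = 1/((30 - 10625) - 50607) = 1/(-10595 - 50607) = 1/(-61202) = -1/61202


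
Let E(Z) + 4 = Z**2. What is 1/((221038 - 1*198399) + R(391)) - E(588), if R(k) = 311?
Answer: -7934732999/22950 ≈ -3.4574e+5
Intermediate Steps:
E(Z) = -4 + Z**2
1/((221038 - 1*198399) + R(391)) - E(588) = 1/((221038 - 1*198399) + 311) - (-4 + 588**2) = 1/((221038 - 198399) + 311) - (-4 + 345744) = 1/(22639 + 311) - 1*345740 = 1/22950 - 345740 = -7934732999/22950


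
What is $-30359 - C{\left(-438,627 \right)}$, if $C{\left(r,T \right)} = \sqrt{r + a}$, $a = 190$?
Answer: $-30359 - 2 i \sqrt{62} \approx -30359.0 - 15.748 i$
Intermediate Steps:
$C{\left(r,T \right)} = \sqrt{190 + r}$ ($C{\left(r,T \right)} = \sqrt{r + 190} = \sqrt{190 + r}$)
$-30359 - C{\left(-438,627 \right)} = -30359 - \sqrt{190 - 438} = -30359 - \sqrt{-248} = -30359 - 2 i \sqrt{62}$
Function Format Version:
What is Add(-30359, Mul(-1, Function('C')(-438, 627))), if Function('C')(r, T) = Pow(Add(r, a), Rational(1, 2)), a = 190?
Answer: Add(-30359, Mul(-2, I, Pow(62, Rational(1, 2)))) ≈ Add(-30359., Mul(-15.748, I))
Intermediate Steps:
Function('C')(r, T) = Pow(Add(190, r), Rational(1, 2)) (Function('C')(r, T) = Pow(Add(r, 190), Rational(1, 2)) = Pow(Add(190, r), Rational(1, 2)))
Add(-30359, Mul(-1, Function('C')(-438, 627))) = Add(-30359, Mul(-1, Pow(Add(190, -438), Rational(1, 2)))) = Add(-30359, Mul(-1, Pow(-248, Rational(1, 2)))) = Add(-30359, Mul(-1, Mul(2, I, Pow(62, Rational(1, 2))))) = Add(-30359, Mul(-2, I, Pow(62, Rational(1, 2))))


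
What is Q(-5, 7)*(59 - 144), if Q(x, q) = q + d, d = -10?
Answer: 255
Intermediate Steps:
Q(x, q) = -10 + q (Q(x, q) = q - 10 = -10 + q)
Q(-5, 7)*(59 - 144) = (-10 + 7)*(59 - 144) = -3*(-85) = 255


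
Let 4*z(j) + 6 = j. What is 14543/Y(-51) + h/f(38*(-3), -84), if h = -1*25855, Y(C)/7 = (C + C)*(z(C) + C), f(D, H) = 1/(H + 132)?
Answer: -115636354994/93177 ≈ -1.2410e+6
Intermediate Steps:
z(j) = -3/2 + j/4
f(D, H) = 1/(132 + H)
Y(C) = 14*C*(-3/2 + 5*C/4) (Y(C) = 7*((C + C)*((-3/2 + C/4) + C)) = 7*((2*C)*(-3/2 + 5*C/4)) = 7*(2*C*(-3/2 + 5*C/4)) = 14*C*(-3/2 + 5*C/4))
h = -25855
14543/Y(-51) + h/f(38*(-3), -84) = 14543/(((7/2)*(-51)*(-6 + 5*(-51)))) - 25855/(1/(132 - 84)) = 14543/(((7/2)*(-51)*(-6 - 255))) - 25855/(1/48) = 14543/(((7/2)*(-51)*(-261))) - 25855/1/48 = 14543/(93177/2) - 25855*48 = 14543*(2/93177) - 1241040 = 29086/93177 - 1241040 = -115636354994/93177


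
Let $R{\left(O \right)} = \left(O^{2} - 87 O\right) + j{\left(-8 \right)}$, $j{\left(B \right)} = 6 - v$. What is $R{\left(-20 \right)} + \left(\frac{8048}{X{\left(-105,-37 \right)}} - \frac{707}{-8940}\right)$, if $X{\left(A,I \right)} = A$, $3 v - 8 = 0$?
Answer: $\frac{129338141}{62580} \approx 2066.8$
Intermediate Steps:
$v = \frac{8}{3}$ ($v = \frac{8}{3} + \frac{1}{3} \cdot 0 = \frac{8}{3} + 0 = \frac{8}{3} \approx 2.6667$)
$j{\left(B \right)} = \frac{10}{3}$ ($j{\left(B \right)} = 6 - \frac{8}{3} = \frac{10}{3}$)
$R{\left(O \right)} = \frac{10}{3} + O^{2} - 87 O$ ($R{\left(O \right)} = \left(O^{2} - 87 O\right) + \frac{10}{3} = \frac{10}{3} + O^{2} - 87 O$)
$R{\left(-20 \right)} + \left(\frac{8048}{X{\left(-105,-37 \right)}} - \frac{707}{-8940}\right) = \left(\frac{10}{3} + \left(-20\right)^{2} - -1740\right) + \left(\frac{8048}{-105} - \frac{707}{-8940}\right) = \left(\frac{10}{3} + 400 + 1740\right) + \left(8048 \left(- \frac{1}{105}\right) - - \frac{707}{8940}\right) = \frac{6430}{3} + \left(- \frac{8048}{105} + \frac{707}{8940}\right) = \frac{6430}{3} - \frac{4791659}{62580} = \frac{129338141}{62580}$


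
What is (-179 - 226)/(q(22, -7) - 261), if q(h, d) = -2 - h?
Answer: 27/19 ≈ 1.4211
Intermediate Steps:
(-179 - 226)/(q(22, -7) - 261) = (-179 - 226)/((-2 - 1*22) - 261) = -405/((-2 - 22) - 261) = -405/(-24 - 261) = -405/(-285) = -405*(-1/285) = 27/19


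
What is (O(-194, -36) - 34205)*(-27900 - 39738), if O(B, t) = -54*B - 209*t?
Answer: 1096073790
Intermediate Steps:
O(B, t) = -209*t - 54*B
(O(-194, -36) - 34205)*(-27900 - 39738) = ((-209*(-36) - 54*(-194)) - 34205)*(-27900 - 39738) = ((7524 + 10476) - 34205)*(-67638) = (18000 - 34205)*(-67638) = -16205*(-67638) = 1096073790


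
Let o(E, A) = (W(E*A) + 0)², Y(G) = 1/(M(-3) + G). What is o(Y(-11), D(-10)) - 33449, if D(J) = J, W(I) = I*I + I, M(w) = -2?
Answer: -955283989/28561 ≈ -33447.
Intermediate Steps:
W(I) = I + I² (W(I) = I² + I = I + I²)
Y(G) = 1/(-2 + G)
o(E, A) = A²*E²*(1 + A*E)² (o(E, A) = ((E*A)*(1 + E*A) + 0)² = ((A*E)*(1 + A*E) + 0)² = (A*E*(1 + A*E) + 0)² = (A*E*(1 + A*E))² = A²*E²*(1 + A*E)²)
o(Y(-11), D(-10)) - 33449 = (-10)²*(1/(-2 - 11))²*(1 - 10/(-2 - 11))² - 33449 = 100*(1/(-13))²*(1 - 10/(-13))² - 33449 = 100*(-1/13)²*(1 - 10*(-1/13))² - 33449 = 100*(1/169)*(1 + 10/13)² - 33449 = 100*(1/169)*(23/13)² - 33449 = 100*(1/169)*(529/169) - 33449 = 52900/28561 - 33449 = -955283989/28561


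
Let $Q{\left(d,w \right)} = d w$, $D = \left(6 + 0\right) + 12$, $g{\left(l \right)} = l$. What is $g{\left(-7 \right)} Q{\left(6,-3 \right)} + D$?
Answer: $144$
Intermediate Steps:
$D = 18$ ($D = 6 + 12 = 18$)
$g{\left(-7 \right)} Q{\left(6,-3 \right)} + D = - 7 \cdot 6 \left(-3\right) + 18 = \left(-7\right) \left(-18\right) + 18 = 126 + 18 = 144$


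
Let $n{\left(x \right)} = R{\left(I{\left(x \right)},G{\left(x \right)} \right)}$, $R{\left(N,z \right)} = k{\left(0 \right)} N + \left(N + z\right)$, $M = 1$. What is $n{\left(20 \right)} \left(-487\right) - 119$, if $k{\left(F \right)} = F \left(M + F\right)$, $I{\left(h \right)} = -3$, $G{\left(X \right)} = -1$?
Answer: $1829$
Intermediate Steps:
$k{\left(F \right)} = F \left(1 + F\right)$
$R{\left(N,z \right)} = N + z$ ($R{\left(N,z \right)} = 0 \left(1 + 0\right) N + \left(N + z\right) = 0 \cdot 1 N + \left(N + z\right) = 0 N + \left(N + z\right) = 0 + \left(N + z\right) = N + z$)
$n{\left(x \right)} = -4$ ($n{\left(x \right)} = -3 - 1 = -4$)
$n{\left(20 \right)} \left(-487\right) - 119 = \left(-4\right) \left(-487\right) - 119 = 1948 - 119 = 1829$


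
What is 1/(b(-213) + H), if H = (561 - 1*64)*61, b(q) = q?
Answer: 1/30104 ≈ 3.3218e-5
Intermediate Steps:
H = 30317 (H = (561 - 64)*61 = 497*61 = 30317)
1/(b(-213) + H) = 1/(-213 + 30317) = 1/30104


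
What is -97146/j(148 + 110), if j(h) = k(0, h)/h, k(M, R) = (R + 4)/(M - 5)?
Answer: 62659170/131 ≈ 4.7831e+5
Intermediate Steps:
k(M, R) = (4 + R)/(-5 + M)
j(h) = (-⅘ - h/5)/h (j(h) = ((4 + h)/(-5 + 0))/h = ((4 + h)/(-5))/h = (-(4 + h)/5)/h = (-⅘ - h/5)/h)
-97146/j(148 + 110) = -97146*5*(148 + 110)/(-4 - (148 + 110)) = -97146*1290/(-4 - 1*258) = -97146*1290/(-4 - 258) = -97146/((⅕)*(1/258)*(-262)) = -97146/(-131/645) = -97146*(-645/131) = 62659170/131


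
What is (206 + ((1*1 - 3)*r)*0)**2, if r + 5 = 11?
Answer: 42436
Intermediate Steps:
r = 6 (r = -5 + 11 = 6)
(206 + ((1*1 - 3)*r)*0)**2 = (206 + ((1*1 - 3)*6)*0)**2 = (206 + ((1 - 3)*6)*0)**2 = (206 - 2*6*0)**2 = (206 - 12*0)**2 = (206 + 0)**2 = 206**2 = 42436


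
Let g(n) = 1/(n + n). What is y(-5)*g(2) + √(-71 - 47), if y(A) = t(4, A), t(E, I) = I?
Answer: -5/4 + I*√118 ≈ -1.25 + 10.863*I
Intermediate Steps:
y(A) = A
g(n) = 1/(2*n)
y(-5)*g(2) + √(-71 - 47) = -5/(2*2) + √(-71 - 47) = -5/(2*2) + √(-118) = -5*¼ + I*√118 = -5/4 + I*√118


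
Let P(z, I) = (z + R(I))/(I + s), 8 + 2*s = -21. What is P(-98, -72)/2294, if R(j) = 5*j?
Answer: 458/198431 ≈ 0.0023081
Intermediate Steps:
s = -29/2 (s = -4 + (½)*(-21) = -4 - 21/2 = -29/2 ≈ -14.500)
P(z, I) = (z + 5*I)/(-29/2 + I) (P(z, I) = (z + 5*I)/(I - 29/2) = (z + 5*I)/(-29/2 + I))
P(-98, -72)/2294 = (2*(-98 + 5*(-72))/(-29 + 2*(-72)))/2294 = (2*(-98 - 360)/(-29 - 144))*(1/2294) = (2*(-458)/(-173))*(1/2294) = (2*(-1/173)*(-458))*(1/2294) = (916/173)*(1/2294) = 458/198431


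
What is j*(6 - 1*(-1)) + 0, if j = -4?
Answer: -28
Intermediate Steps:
j*(6 - 1*(-1)) + 0 = -4*(6 - 1*(-1)) + 0 = -4*(6 + 1) + 0 = -4*7 + 0 = -28 + 0 = -28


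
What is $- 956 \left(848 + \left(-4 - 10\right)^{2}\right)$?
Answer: $-998064$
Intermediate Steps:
$- 956 \left(848 + \left(-4 - 10\right)^{2}\right) = - 956 \left(848 + \left(-14\right)^{2}\right) = - 956 \left(848 + 196\right) = \left(-956\right) 1044 = -998064$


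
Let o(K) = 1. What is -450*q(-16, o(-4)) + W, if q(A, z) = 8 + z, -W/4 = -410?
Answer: -2410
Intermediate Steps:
W = 1640 (W = -4*(-410) = 1640)
-450*q(-16, o(-4)) + W = -450*(8 + 1) + 1640 = -450*9 + 1640 = -4050 + 1640 = -2410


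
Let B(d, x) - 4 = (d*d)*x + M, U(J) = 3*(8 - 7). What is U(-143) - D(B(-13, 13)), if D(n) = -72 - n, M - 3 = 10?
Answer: 2289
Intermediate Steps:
M = 13 (M = 3 + 10 = 13)
U(J) = 3 (U(J) = 3*1 = 3)
B(d, x) = 17 + x*d² (B(d, x) = 4 + ((d*d)*x + 13) = 4 + (d²*x + 13) = 4 + (x*d² + 13) = 4 + (13 + x*d²) = 17 + x*d²)
U(-143) - D(B(-13, 13)) = 3 - (-72 - (17 + 13*(-13)²)) = 3 - (-72 - (17 + 13*169)) = 3 - (-72 - (17 + 2197)) = 3 - (-72 - 1*2214) = 3 - (-72 - 2214) = 3 - 1*(-2286) = 3 + 2286 = 2289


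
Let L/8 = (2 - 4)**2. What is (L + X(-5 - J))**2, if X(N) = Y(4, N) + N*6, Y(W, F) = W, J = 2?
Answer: 36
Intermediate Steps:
X(N) = 4 + 6*N (X(N) = 4 + N*6 = 4 + 6*N)
L = 32 (L = 8*(2 - 4)**2 = 8*(-2)**2 = 8*4 = 32)
(L + X(-5 - J))**2 = (32 + (4 + 6*(-5 - 1*2)))**2 = (32 + (4 + 6*(-5 - 2)))**2 = (32 + (4 + 6*(-7)))**2 = (32 + (4 - 42))**2 = (32 - 38)**2 = (-6)**2 = 36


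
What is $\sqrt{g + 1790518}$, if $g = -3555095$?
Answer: $i \sqrt{1764577} \approx 1328.4 i$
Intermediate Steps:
$\sqrt{g + 1790518} = \sqrt{-3555095 + 1790518} = \sqrt{-1764577} = i \sqrt{1764577}$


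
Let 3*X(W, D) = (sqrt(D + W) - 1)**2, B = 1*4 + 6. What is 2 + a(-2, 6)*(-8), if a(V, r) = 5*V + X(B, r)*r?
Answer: -62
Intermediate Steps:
B = 10 (B = 4 + 6 = 10)
X(W, D) = (-1 + sqrt(D + W))**2/3 (X(W, D) = (sqrt(D + W) - 1)**2/3 = (-1 + sqrt(D + W))**2/3)
a(V, r) = 5*V + r*(-1 + sqrt(10 + r))**2/3 (a(V, r) = 5*V + ((-1 + sqrt(r + 10))**2/3)*r = 5*V + ((-1 + sqrt(10 + r))**2/3)*r = 5*V + r*(-1 + sqrt(10 + r))**2/3)
2 + a(-2, 6)*(-8) = 2 + (5*(-2) + (1/3)*6*(-1 + sqrt(10 + 6))**2)*(-8) = 2 + (-10 + (1/3)*6*(-1 + sqrt(16))**2)*(-8) = 2 + (-10 + (1/3)*6*(-1 + 4)**2)*(-8) = 2 + (-10 + (1/3)*6*3**2)*(-8) = 2 + (-10 + (1/3)*6*9)*(-8) = 2 + (-10 + 18)*(-8) = 2 + 8*(-8) = 2 - 64 = -62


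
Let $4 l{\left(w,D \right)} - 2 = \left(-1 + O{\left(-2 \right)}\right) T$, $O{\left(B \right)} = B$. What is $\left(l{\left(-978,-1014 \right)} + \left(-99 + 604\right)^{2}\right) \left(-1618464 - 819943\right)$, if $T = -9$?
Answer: $- \frac{2487489694503}{4} \approx -6.2187 \cdot 10^{11}$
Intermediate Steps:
$l{\left(w,D \right)} = \frac{29}{4}$ ($l{\left(w,D \right)} = \frac{1}{2} + \frac{\left(-1 - 2\right) \left(-9\right)}{4} = \frac{1}{2} + \frac{\left(-3\right) \left(-9\right)}{4} = \frac{1}{2} + \frac{1}{4} \cdot 27 = \frac{1}{2} + \frac{27}{4} = \frac{29}{4}$)
$\left(l{\left(-978,-1014 \right)} + \left(-99 + 604\right)^{2}\right) \left(-1618464 - 819943\right) = \left(\frac{29}{4} + \left(-99 + 604\right)^{2}\right) \left(-1618464 - 819943\right) = \left(\frac{29}{4} + 505^{2}\right) \left(-2438407\right) = \left(\frac{29}{4} + 255025\right) \left(-2438407\right) = \frac{1020129}{4} \left(-2438407\right) = - \frac{2487489694503}{4}$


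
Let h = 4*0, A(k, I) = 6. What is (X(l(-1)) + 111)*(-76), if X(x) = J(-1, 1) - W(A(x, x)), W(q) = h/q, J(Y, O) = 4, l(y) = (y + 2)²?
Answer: -8740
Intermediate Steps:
l(y) = (2 + y)²
h = 0
W(q) = 0 (W(q) = 0/q = 0)
X(x) = 4 (X(x) = 4 - 1*0 = 4 + 0 = 4)
(X(l(-1)) + 111)*(-76) = (4 + 111)*(-76) = 115*(-76) = -8740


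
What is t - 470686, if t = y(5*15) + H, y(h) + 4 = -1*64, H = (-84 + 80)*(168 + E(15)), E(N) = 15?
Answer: -471486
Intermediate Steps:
H = -732 (H = (-84 + 80)*(168 + 15) = -4*183 = -732)
y(h) = -68 (y(h) = -4 - 1*64 = -4 - 64 = -68)
t = -800 (t = -68 - 732 = -800)
t - 470686 = -800 - 470686 = -471486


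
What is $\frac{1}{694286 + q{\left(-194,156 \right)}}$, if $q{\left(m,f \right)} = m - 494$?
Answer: $\frac{1}{693598} \approx 1.4418 \cdot 10^{-6}$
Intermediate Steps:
$q{\left(m,f \right)} = -494 + m$
$\frac{1}{694286 + q{\left(-194,156 \right)}} = \frac{1}{694286 - 688} = \frac{1}{693598}$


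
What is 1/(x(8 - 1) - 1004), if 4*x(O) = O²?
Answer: -4/3967 ≈ -0.0010083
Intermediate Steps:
x(O) = O²/4
1/(x(8 - 1) - 1004) = 1/((8 - 1)²/4 - 1004) = 1/((¼)*7² - 1004) = 1/((¼)*49 - 1004) = 1/(49/4 - 1004) = 1/(-3967/4) = -4/3967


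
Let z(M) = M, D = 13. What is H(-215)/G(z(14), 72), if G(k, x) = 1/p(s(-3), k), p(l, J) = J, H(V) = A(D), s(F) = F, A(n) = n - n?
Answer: 0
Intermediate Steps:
A(n) = 0
H(V) = 0
G(k, x) = 1/k
H(-215)/G(z(14), 72) = 0/(1/14) = 0*14 = 0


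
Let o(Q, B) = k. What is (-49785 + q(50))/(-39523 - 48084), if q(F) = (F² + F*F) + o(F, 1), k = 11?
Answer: 44774/87607 ≈ 0.51108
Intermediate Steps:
o(Q, B) = 11
q(F) = 11 + 2*F² (q(F) = (F² + F*F) + 11 = (F² + F²) + 11 = 2*F² + 11 = 11 + 2*F²)
(-49785 + q(50))/(-39523 - 48084) = (-49785 + (11 + 2*50²))/(-39523 - 48084) = (-49785 + (11 + 2*2500))/(-87607) = (-49785 + (11 + 5000))*(-1/87607) = (-49785 + 5011)*(-1/87607) = -44774*(-1/87607) = 44774/87607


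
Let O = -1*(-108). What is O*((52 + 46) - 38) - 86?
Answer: 6394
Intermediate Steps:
O = 108
O*((52 + 46) - 38) - 86 = 108*((52 + 46) - 38) - 86 = 108*(98 - 38) - 86 = 108*60 - 86 = 6480 - 86 = 6394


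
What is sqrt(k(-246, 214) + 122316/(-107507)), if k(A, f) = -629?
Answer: I*sqrt(7282977752033)/107507 ≈ 25.103*I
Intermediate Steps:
sqrt(k(-246, 214) + 122316/(-107507)) = sqrt(-629 + 122316/(-107507)) = sqrt(-629 + 122316*(-1/107507)) = sqrt(-629 - 122316/107507) = sqrt(-67744219/107507) = I*sqrt(7282977752033)/107507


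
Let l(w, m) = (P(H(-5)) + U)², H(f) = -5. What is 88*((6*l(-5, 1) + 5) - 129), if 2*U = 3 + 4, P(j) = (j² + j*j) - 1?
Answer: 1444388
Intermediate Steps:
P(j) = -1 + 2*j² (P(j) = (j² + j²) - 1 = 2*j² - 1 = -1 + 2*j²)
U = 7/2 (U = (3 + 4)/2 = (½)*7 = 7/2 ≈ 3.5000)
l(w, m) = 11025/4 (l(w, m) = ((-1 + 2*(-5)²) + 7/2)² = ((-1 + 2*25) + 7/2)² = ((-1 + 50) + 7/2)² = (49 + 7/2)² = (105/2)² = 11025/4)
88*((6*l(-5, 1) + 5) - 129) = 88*((6*(11025/4) + 5) - 129) = 88*((33075/2 + 5) - 129) = 88*(33085/2 - 129) = 88*(32827/2) = 1444388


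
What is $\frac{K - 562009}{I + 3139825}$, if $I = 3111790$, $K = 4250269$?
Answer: $\frac{737652}{1250323} \approx 0.58997$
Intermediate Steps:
$\frac{K - 562009}{I + 3139825} = \frac{4250269 - 562009}{3111790 + 3139825} = \frac{3688260}{6251615} = 3688260 \cdot \frac{1}{6251615} = \frac{737652}{1250323}$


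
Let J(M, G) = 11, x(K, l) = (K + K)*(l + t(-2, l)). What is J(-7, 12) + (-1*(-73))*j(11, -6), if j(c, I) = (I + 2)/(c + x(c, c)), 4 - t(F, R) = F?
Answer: 3943/385 ≈ 10.242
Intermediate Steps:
t(F, R) = 4 - F
x(K, l) = 2*K*(6 + l) (x(K, l) = (K + K)*(l + (4 - 1*(-2))) = (2*K)*(l + (4 + 2)) = (2*K)*(l + 6) = (2*K)*(6 + l) = 2*K*(6 + l))
j(c, I) = (2 + I)/(c + 2*c*(6 + c)) (j(c, I) = (I + 2)/(c + 2*c*(6 + c)) = (2 + I)/(c + 2*c*(6 + c)))
J(-7, 12) + (-1*(-73))*j(11, -6) = 11 + (-1*(-73))*((2 - 6)/(11*(13 + 2*11))) = 11 + 73*((1/11)*(-4)/(13 + 22)) = 11 + 73*((1/11)*(-4)/35) = 11 + 73*((1/11)*(1/35)*(-4)) = 11 + 73*(-4/385) = 11 - 292/385 = 3943/385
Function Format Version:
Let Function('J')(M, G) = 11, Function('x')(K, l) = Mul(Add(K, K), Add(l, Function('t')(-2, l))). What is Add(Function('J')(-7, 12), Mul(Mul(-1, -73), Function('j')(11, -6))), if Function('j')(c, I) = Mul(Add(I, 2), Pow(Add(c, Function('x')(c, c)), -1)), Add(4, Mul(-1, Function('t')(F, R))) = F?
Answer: Rational(3943, 385) ≈ 10.242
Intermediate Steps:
Function('t')(F, R) = Add(4, Mul(-1, F))
Function('x')(K, l) = Mul(2, K, Add(6, l)) (Function('x')(K, l) = Mul(Add(K, K), Add(l, Add(4, Mul(-1, -2)))) = Mul(Mul(2, K), Add(l, Add(4, 2))) = Mul(Mul(2, K), Add(l, 6)) = Mul(Mul(2, K), Add(6, l)) = Mul(2, K, Add(6, l)))
Function('j')(c, I) = Mul(Pow(Add(c, Mul(2, c, Add(6, c))), -1), Add(2, I)) (Function('j')(c, I) = Mul(Add(I, 2), Pow(Add(c, Mul(2, c, Add(6, c))), -1)) = Mul(Add(2, I), Pow(Add(c, Mul(2, c, Add(6, c))), -1)) = Mul(Pow(Add(c, Mul(2, c, Add(6, c))), -1), Add(2, I)))
Add(Function('J')(-7, 12), Mul(Mul(-1, -73), Function('j')(11, -6))) = Add(11, Mul(Mul(-1, -73), Mul(Pow(11, -1), Pow(Add(13, Mul(2, 11)), -1), Add(2, -6)))) = Add(11, Mul(73, Mul(Rational(1, 11), Pow(Add(13, 22), -1), -4))) = Add(11, Mul(73, Mul(Rational(1, 11), Pow(35, -1), -4))) = Add(11, Mul(73, Mul(Rational(1, 11), Rational(1, 35), -4))) = Add(11, Mul(73, Rational(-4, 385))) = Add(11, Rational(-292, 385)) = Rational(3943, 385)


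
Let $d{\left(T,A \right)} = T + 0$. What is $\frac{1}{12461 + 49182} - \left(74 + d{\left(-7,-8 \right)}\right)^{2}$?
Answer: $- \frac{276715426}{61643} \approx -4489.0$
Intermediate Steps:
$d{\left(T,A \right)} = T$
$\frac{1}{12461 + 49182} - \left(74 + d{\left(-7,-8 \right)}\right)^{2} = \frac{1}{12461 + 49182} - \left(74 - 7\right)^{2} = \frac{1}{61643} - 67^{2} = \frac{1}{61643} - 4489 = - \frac{276715426}{61643}$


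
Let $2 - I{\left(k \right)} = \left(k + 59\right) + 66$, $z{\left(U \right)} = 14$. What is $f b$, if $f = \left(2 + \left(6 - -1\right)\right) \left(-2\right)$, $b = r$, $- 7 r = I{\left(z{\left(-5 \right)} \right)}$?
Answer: $- \frac{2466}{7} \approx -352.29$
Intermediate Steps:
$I{\left(k \right)} = -123 - k$ ($I{\left(k \right)} = 2 - \left(\left(k + 59\right) + 66\right) = 2 - \left(\left(59 + k\right) + 66\right) = 2 - \left(125 + k\right) = -123 - k$)
$r = \frac{137}{7}$ ($r = - \frac{-123 - 14}{7} = \left(- \frac{1}{7}\right) \left(-137\right) = \frac{137}{7} \approx 19.571$)
$b = \frac{137}{7} \approx 19.571$
$f = -18$ ($f = \left(2 + \left(6 + 1\right)\right) \left(-2\right) = \left(2 + 7\right) \left(-2\right) = 9 \left(-2\right) = -18$)
$f b = \left(-18\right) \frac{137}{7} = - \frac{2466}{7}$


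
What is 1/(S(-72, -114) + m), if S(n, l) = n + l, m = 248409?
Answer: 1/248223 ≈ 4.0286e-6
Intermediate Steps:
S(n, l) = l + n
1/(S(-72, -114) + m) = 1/((-114 - 72) + 248409) = 1/(-186 + 248409) = 1/248223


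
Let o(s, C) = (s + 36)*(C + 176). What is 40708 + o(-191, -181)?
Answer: 41483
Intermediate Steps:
o(s, C) = (36 + s)*(176 + C)
40708 + o(-191, -181) = 40708 + (6336 + 36*(-181) + 176*(-191) - 181*(-191)) = 40708 + (6336 - 6516 - 33616 + 34571) = 40708 + 775 = 41483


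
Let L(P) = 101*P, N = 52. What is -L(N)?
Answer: -5252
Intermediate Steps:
-L(N) = -101*52 = -1*5252 = -5252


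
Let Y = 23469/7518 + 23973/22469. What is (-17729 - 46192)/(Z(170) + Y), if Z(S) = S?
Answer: -3599219818194/9808094705 ≈ -366.96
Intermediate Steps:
Y = 235851325/56307314 (Y = 23469*(1/7518) + 23973*(1/22469) = 7823/2506 + 23973/22469 = 235851325/56307314 ≈ 4.1886)
(-17729 - 46192)/(Z(170) + Y) = (-17729 - 46192)/(170 + 235851325/56307314) = -63921/9808094705/56307314 = -63921*56307314/9808094705 = -3599219818194/9808094705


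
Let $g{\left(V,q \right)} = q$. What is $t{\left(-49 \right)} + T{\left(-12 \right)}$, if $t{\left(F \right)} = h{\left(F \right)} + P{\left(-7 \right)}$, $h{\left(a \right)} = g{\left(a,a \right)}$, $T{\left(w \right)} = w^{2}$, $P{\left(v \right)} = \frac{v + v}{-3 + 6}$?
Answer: $\frac{271}{3} \approx 90.333$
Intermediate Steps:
$P{\left(v \right)} = \frac{2 v}{3}$
$h{\left(a \right)} = a$
$t{\left(F \right)} = - \frac{14}{3} + F$ ($t{\left(F \right)} = F + \frac{2}{3} \left(-7\right) = F - \frac{14}{3} = - \frac{14}{3} + F$)
$t{\left(-49 \right)} + T{\left(-12 \right)} = \left(- \frac{14}{3} - 49\right) + \left(-12\right)^{2} = - \frac{161}{3} + 144 = \frac{271}{3}$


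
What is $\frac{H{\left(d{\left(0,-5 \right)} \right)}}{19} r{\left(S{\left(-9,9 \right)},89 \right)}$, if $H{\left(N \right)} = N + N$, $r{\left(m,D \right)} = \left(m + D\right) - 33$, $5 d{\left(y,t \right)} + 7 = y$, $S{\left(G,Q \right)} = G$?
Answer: $- \frac{658}{95} \approx -6.9263$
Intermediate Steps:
$d{\left(y,t \right)} = - \frac{7}{5} + \frac{y}{5}$
$r{\left(m,D \right)} = -33 + D + m$ ($r{\left(m,D \right)} = \left(D + m\right) - 33 = -33 + D + m$)
$H{\left(N \right)} = 2 N$
$\frac{H{\left(d{\left(0,-5 \right)} \right)}}{19} r{\left(S{\left(-9,9 \right)},89 \right)} = \frac{2 \left(- \frac{7}{5} + \frac{1}{5} \cdot 0\right)}{19} \left(-33 + 89 - 9\right) = 2 \left(- \frac{7}{5} + 0\right) \frac{1}{19} \cdot 47 = 2 \left(- \frac{7}{5}\right) \frac{1}{19} \cdot 47 = \left(- \frac{14}{5}\right) \frac{1}{19} \cdot 47 = \left(- \frac{14}{95}\right) 47 = - \frac{658}{95}$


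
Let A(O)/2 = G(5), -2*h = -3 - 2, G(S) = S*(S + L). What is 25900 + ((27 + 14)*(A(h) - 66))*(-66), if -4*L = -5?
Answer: 35371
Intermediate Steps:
L = 5/4 (L = -¼*(-5) = 5/4 ≈ 1.2500)
G(S) = S*(5/4 + S) (G(S) = S*(S + 5/4) = S*(5/4 + S))
h = 5/2 (h = -(-3 - 2)/2 = -½*(-5) = 5/2 ≈ 2.5000)
A(O) = 125/2 (A(O) = 2*((¼)*5*(5 + 4*5)) = 2*((¼)*5*(5 + 20)) = 2*((¼)*5*25) = 2*(125/4) = 125/2)
25900 + ((27 + 14)*(A(h) - 66))*(-66) = 25900 + ((27 + 14)*(125/2 - 66))*(-66) = 25900 + (41*(-7/2))*(-66) = 25900 - 287/2*(-66) = 25900 + 9471 = 35371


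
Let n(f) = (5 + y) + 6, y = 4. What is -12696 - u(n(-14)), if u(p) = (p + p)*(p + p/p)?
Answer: -13176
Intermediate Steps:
n(f) = 15 (n(f) = (5 + 4) + 6 = 9 + 6 = 15)
u(p) = 2*p*(1 + p) (u(p) = (2*p)*(p + 1) = (2*p)*(1 + p) = 2*p*(1 + p))
-12696 - u(n(-14)) = -12696 - 2*15*(1 + 15) = -12696 - 2*15*16 = -12696 - 1*480 = -12696 - 480 = -13176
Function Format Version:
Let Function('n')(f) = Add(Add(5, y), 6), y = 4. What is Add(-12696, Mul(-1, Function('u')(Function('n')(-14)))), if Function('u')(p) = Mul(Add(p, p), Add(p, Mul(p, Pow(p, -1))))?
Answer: -13176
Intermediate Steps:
Function('n')(f) = 15 (Function('n')(f) = Add(Add(5, 4), 6) = Add(9, 6) = 15)
Function('u')(p) = Mul(2, p, Add(1, p)) (Function('u')(p) = Mul(Mul(2, p), Add(p, 1)) = Mul(Mul(2, p), Add(1, p)) = Mul(2, p, Add(1, p)))
Add(-12696, Mul(-1, Function('u')(Function('n')(-14)))) = Add(-12696, Mul(-1, Mul(2, 15, Add(1, 15)))) = Add(-12696, Mul(-1, Mul(2, 15, 16))) = Add(-12696, Mul(-1, 480)) = Add(-12696, -480) = -13176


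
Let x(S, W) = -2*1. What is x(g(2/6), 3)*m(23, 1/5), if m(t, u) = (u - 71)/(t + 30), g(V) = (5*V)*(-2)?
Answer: 708/265 ≈ 2.6717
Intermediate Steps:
g(V) = -10*V
x(S, W) = -2
m(t, u) = (-71 + u)/(30 + t)
x(g(2/6), 3)*m(23, 1/5) = -2*(-71 + 1/5)/(30 + 23) = -2*(-71 + ⅕)/53 = -2*(-354)/(53*5) = -2*(-354/265) = 708/265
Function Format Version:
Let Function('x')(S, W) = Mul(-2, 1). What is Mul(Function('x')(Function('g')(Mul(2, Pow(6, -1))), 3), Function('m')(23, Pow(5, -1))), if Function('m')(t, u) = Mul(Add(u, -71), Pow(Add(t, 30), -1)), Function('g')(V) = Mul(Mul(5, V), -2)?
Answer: Rational(708, 265) ≈ 2.6717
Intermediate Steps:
Function('g')(V) = Mul(-10, V)
Function('x')(S, W) = -2
Function('m')(t, u) = Mul(Pow(Add(30, t), -1), Add(-71, u)) (Function('m')(t, u) = Mul(Add(-71, u), Pow(Add(30, t), -1)) = Mul(Pow(Add(30, t), -1), Add(-71, u)))
Mul(Function('x')(Function('g')(Mul(2, Pow(6, -1))), 3), Function('m')(23, Pow(5, -1))) = Mul(-2, Mul(Pow(Add(30, 23), -1), Add(-71, Pow(5, -1)))) = Mul(-2, Mul(Pow(53, -1), Add(-71, Rational(1, 5)))) = Mul(-2, Mul(Rational(1, 53), Rational(-354, 5))) = Mul(-2, Rational(-354, 265)) = Rational(708, 265)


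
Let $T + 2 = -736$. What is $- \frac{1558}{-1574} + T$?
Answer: $- \frac{580027}{787} \approx -737.01$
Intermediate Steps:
$T = -738$ ($T = -2 - 736 = -738$)
$- \frac{1558}{-1574} + T = - \frac{1558}{-1574} - 738 = \left(-1558\right) \left(- \frac{1}{1574}\right) - 738 = \frac{779}{787} - 738 = - \frac{580027}{787}$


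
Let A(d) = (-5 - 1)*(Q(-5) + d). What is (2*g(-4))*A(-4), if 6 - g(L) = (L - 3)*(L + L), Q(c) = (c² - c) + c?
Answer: 12600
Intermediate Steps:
Q(c) = c²
g(L) = 6 - 2*L*(-3 + L) (g(L) = 6 - (L - 3)*(L + L) = 6 - (-3 + L)*2*L = 6 - 2*L*(-3 + L))
A(d) = -150 - 6*d (A(d) = (-5 - 1)*((-5)² + d) = -6*(25 + d) = -150 - 6*d)
(2*g(-4))*A(-4) = (2*(6 - 2*(-4)² + 6*(-4)))*(-150 - 6*(-4)) = (2*(6 - 2*16 - 24))*(-150 + 24) = (2*(6 - 32 - 24))*(-126) = (2*(-50))*(-126) = -100*(-126) = 12600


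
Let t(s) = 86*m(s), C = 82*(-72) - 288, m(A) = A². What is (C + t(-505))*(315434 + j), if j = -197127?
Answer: 2593994313106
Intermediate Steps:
C = -6192 (C = -5904 - 288 = -6192)
t(s) = 86*s²
(C + t(-505))*(315434 + j) = (-6192 + 86*(-505)²)*(315434 - 197127) = (-6192 + 86*255025)*118307 = (-6192 + 21932150)*118307 = 21925958*118307 = 2593994313106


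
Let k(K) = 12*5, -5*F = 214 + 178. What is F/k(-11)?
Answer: -98/75 ≈ -1.3067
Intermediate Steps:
F = -392/5 (F = -(214 + 178)/5 = -1/5*392 = -392/5 ≈ -78.400)
k(K) = 60
F/k(-11) = -392/5/60 = -392/5*1/60 = -98/75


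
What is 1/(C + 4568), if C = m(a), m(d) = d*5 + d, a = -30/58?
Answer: 29/132382 ≈ 0.00021906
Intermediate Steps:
a = -15/29 (a = -30*1/58 = -15/29 ≈ -0.51724)
m(d) = 6*d (m(d) = 5*d + d = 6*d)
C = -90/29 (C = 6*(-15/29) = -90/29 ≈ -3.1034)
1/(C + 4568) = 1/(-90/29 + 4568) = 1/(132382/29) = 29/132382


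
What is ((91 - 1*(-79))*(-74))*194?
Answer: -2440520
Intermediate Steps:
((91 - 1*(-79))*(-74))*194 = ((91 + 79)*(-74))*194 = (170*(-74))*194 = -12580*194 = -2440520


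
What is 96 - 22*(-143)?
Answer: 3242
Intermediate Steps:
96 - 22*(-143) = 96 + 3146 = 3242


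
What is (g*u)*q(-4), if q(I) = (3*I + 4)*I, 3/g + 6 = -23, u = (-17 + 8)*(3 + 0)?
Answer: 2592/29 ≈ 89.379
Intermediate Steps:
u = -27 (u = -9*3 = -27)
g = -3/29 (g = 3/(-6 - 23) = 3/(-29) = 3*(-1/29) = -3/29 ≈ -0.10345)
q(I) = I*(4 + 3*I) (q(I) = (4 + 3*I)*I = I*(4 + 3*I))
(g*u)*q(-4) = (-3/29*(-27))*(-4*(4 + 3*(-4))) = 81*(-4*(4 - 12))/29 = 81*(-4*(-8))/29 = (81/29)*32 = 2592/29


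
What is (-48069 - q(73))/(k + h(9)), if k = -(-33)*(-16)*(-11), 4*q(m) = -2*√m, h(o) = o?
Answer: -2289/277 + √73/11634 ≈ -8.2628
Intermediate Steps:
q(m) = -√m/2 (q(m) = (-2*√m)/4 = -√m/2)
k = 5808 (k = -33*16*(-11) = -528*(-11) = 5808)
(-48069 - q(73))/(k + h(9)) = (-48069 - (-1)*√73/2)/(5808 + 9) = (-48069 + √73/2)/5817 = (-48069 + √73/2)*(1/5817) = -2289/277 + √73/11634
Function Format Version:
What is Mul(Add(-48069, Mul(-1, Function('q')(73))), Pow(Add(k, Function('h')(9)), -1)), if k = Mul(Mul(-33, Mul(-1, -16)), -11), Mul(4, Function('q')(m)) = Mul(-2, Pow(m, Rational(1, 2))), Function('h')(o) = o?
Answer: Add(Rational(-2289, 277), Mul(Rational(1, 11634), Pow(73, Rational(1, 2)))) ≈ -8.2628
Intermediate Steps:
Function('q')(m) = Mul(Rational(-1, 2), Pow(m, Rational(1, 2))) (Function('q')(m) = Mul(Rational(1, 4), Mul(-2, Pow(m, Rational(1, 2)))) = Mul(Rational(-1, 2), Pow(m, Rational(1, 2))))
k = 5808 (k = Mul(Mul(-33, 16), -11) = Mul(-528, -11) = 5808)
Mul(Add(-48069, Mul(-1, Function('q')(73))), Pow(Add(k, Function('h')(9)), -1)) = Mul(Add(-48069, Mul(-1, Mul(Rational(-1, 2), Pow(73, Rational(1, 2))))), Pow(Add(5808, 9), -1)) = Mul(Add(-48069, Mul(Rational(1, 2), Pow(73, Rational(1, 2)))), Pow(5817, -1)) = Mul(Add(-48069, Mul(Rational(1, 2), Pow(73, Rational(1, 2)))), Rational(1, 5817)) = Add(Rational(-2289, 277), Mul(Rational(1, 11634), Pow(73, Rational(1, 2))))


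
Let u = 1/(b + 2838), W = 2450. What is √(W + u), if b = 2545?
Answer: √70992893433/5383 ≈ 49.497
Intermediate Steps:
u = 1/5383 (u = 1/(2545 + 2838) = 1/5383 ≈ 0.00018577)
√(W + u) = √(2450 + 1/5383) = √(13188351/5383) = √70992893433/5383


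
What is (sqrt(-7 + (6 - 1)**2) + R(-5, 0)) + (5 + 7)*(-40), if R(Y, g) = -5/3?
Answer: -1445/3 + 3*sqrt(2) ≈ -477.42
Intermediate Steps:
R(Y, g) = -5/3 (R(Y, g) = -5*1/3 = -5/3)
(sqrt(-7 + (6 - 1)**2) + R(-5, 0)) + (5 + 7)*(-40) = (sqrt(-7 + (6 - 1)**2) - 5/3) + (5 + 7)*(-40) = (sqrt(-7 + 5**2) - 5/3) + 12*(-40) = (sqrt(-7 + 25) - 5/3) - 480 = (sqrt(18) - 5/3) - 480 = (3*sqrt(2) - 5/3) - 480 = (-5/3 + 3*sqrt(2)) - 480 = -1445/3 + 3*sqrt(2)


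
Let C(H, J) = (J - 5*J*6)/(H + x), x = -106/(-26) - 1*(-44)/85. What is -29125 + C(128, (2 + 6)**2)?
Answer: -4269358505/146517 ≈ -29139.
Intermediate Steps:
x = 5077/1105 (x = -106*(-1/26) + 44*(1/85) = 53/13 + 44/85 = 5077/1105 ≈ 4.5946)
C(H, J) = -29*J/(5077/1105 + H) (C(H, J) = (J - 5*J*6)/(H + 5077/1105) = (J - 30*J)/(5077/1105 + H) = (-29*J)/(5077/1105 + H) = -29*J/(5077/1105 + H))
-29125 + C(128, (2 + 6)**2) = -29125 - 32045*(2 + 6)**2/(5077 + 1105*128) = -29125 - 32045*8**2/(5077 + 141440) = -29125 - 32045*64/146517 = -29125 - 32045*64*1/146517 = -29125 - 2050880/146517 = -4269358505/146517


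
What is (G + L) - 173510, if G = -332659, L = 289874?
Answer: -216295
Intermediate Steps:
(G + L) - 173510 = (-332659 + 289874) - 173510 = -42785 - 173510 = -216295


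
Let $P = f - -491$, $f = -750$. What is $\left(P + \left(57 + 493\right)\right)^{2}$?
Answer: $84681$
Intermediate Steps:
$P = -259$ ($P = -750 - -491 = -750 + 491 = -259$)
$\left(P + \left(57 + 493\right)\right)^{2} = \left(-259 + \left(57 + 493\right)\right)^{2} = \left(-259 + 550\right)^{2} = 291^{2} = 84681$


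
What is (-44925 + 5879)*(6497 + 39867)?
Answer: -1810328744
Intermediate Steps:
(-44925 + 5879)*(6497 + 39867) = -39046*46364 = -1810328744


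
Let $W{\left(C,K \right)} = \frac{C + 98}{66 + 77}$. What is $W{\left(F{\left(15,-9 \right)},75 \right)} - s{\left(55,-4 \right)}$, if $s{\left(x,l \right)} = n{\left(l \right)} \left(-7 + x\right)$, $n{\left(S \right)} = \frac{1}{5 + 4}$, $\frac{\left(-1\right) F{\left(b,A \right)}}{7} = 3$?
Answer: $- \frac{187}{39} \approx -4.7949$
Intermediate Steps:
$F{\left(b,A \right)} = -21$ ($F{\left(b,A \right)} = \left(-7\right) 3 = -21$)
$n{\left(S \right)} = \frac{1}{9}$
$s{\left(x,l \right)} = - \frac{7}{9} + \frac{x}{9}$ ($s{\left(x,l \right)} = \frac{-7 + x}{9} = - \frac{7}{9} + \frac{x}{9}$)
$W{\left(C,K \right)} = \frac{98}{143} + \frac{C}{143}$ ($W{\left(C,K \right)} = \frac{98 + C}{143} = \left(98 + C\right) \frac{1}{143} = \frac{98}{143} + \frac{C}{143}$)
$W{\left(F{\left(15,-9 \right)},75 \right)} - s{\left(55,-4 \right)} = \left(\frac{98}{143} + \frac{1}{143} \left(-21\right)\right) - \left(- \frac{7}{9} + \frac{1}{9} \cdot 55\right) = \left(\frac{98}{143} - \frac{21}{143}\right) - \left(- \frac{7}{9} + \frac{55}{9}\right) = \frac{7}{13} - \frac{16}{3} = - \frac{187}{39}$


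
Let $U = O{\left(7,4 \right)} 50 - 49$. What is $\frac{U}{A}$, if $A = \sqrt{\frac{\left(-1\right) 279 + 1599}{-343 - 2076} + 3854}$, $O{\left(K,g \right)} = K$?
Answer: $\frac{301 \sqrt{22548723014}}{9321506} \approx 4.8489$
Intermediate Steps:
$A = \frac{\sqrt{22548723014}}{2419}$ ($A = \sqrt{\frac{-279 + 1599}{-2419} + 3854} = \sqrt{1320 \left(- \frac{1}{2419}\right) + 3854} = \sqrt{- \frac{1320}{2419} + 3854} = \sqrt{\frac{9321506}{2419}} = \frac{\sqrt{22548723014}}{2419} \approx 62.076$)
$U = 301$ ($U = 7 \cdot 50 - 49 = 350 - 49 = 301$)
$\frac{U}{A} = \frac{301}{\frac{1}{2419} \sqrt{22548723014}} = 301 \frac{\sqrt{22548723014}}{9321506} = \frac{301 \sqrt{22548723014}}{9321506}$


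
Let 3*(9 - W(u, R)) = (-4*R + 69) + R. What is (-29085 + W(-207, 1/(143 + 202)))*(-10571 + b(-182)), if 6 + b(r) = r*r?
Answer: -226352805238/345 ≈ -6.5610e+8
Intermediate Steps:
W(u, R) = -14 + R (W(u, R) = 9 - ((-4*R + 69) + R)/3 = 9 - ((69 - 4*R) + R)/3 = 9 - (69 - 3*R)/3 = 9 + (-23 + R) = -14 + R)
b(r) = -6 + r**2 (b(r) = -6 + r*r = -6 + r**2)
(-29085 + W(-207, 1/(143 + 202)))*(-10571 + b(-182)) = (-29085 + (-14 + 1/(143 + 202)))*(-10571 + (-6 + (-182)**2)) = (-29085 + (-14 + 1/345))*(-10571 + (-6 + 33124)) = (-29085 + (-14 + 1/345))*(-10571 + 33118) = (-29085 - 4829/345)*22547 = -10039154/345*22547 = -226352805238/345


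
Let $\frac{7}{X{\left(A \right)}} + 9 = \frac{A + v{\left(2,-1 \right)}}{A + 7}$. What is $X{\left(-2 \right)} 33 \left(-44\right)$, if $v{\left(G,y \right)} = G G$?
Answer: $\frac{50820}{43} \approx 1181.9$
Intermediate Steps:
$v{\left(G,y \right)} = G^{2}$
$X{\left(A \right)} = \frac{7}{-9 + \frac{4 + A}{7 + A}}$ ($X{\left(A \right)} = \frac{7}{-9 + \frac{A + 2^{2}}{A + 7}} = \frac{7}{-9 + \frac{A + 4}{7 + A}} = \frac{7}{-9 + \frac{4 + A}{7 + A}}$)
$X{\left(-2 \right)} 33 \left(-44\right) = \frac{7 \left(-7 - -2\right)}{59 + 8 \left(-2\right)} 33 \left(-44\right) = \frac{7 \left(-7 + 2\right)}{59 - 16} \cdot 33 \left(-44\right) = 7 \cdot \frac{1}{43} \left(-5\right) 33 \left(-44\right) = \left(- \frac{35}{43}\right) 33 \left(-44\right) = \left(- \frac{1155}{43}\right) \left(-44\right) = \frac{50820}{43}$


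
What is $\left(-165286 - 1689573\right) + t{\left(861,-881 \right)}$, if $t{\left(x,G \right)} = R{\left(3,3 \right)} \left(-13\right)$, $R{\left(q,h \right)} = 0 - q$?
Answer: $-1854820$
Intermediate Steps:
$R{\left(q,h \right)} = - q$
$t{\left(x,G \right)} = 39$ ($t{\left(x,G \right)} = \left(-1\right) 3 \left(-13\right) = \left(-3\right) \left(-13\right) = 39$)
$\left(-165286 - 1689573\right) + t{\left(861,-881 \right)} = \left(-165286 - 1689573\right) + 39 = -1854859 + 39 = -1854820$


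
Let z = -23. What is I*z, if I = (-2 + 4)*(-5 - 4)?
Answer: 414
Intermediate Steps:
I = -18 (I = 2*(-9) = -18)
I*z = -18*(-23) = 414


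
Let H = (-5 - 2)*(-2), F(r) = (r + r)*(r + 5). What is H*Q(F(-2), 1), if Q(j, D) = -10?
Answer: -140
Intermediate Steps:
F(r) = 2*r*(5 + r) (F(r) = (2*r)*(5 + r) = 2*r*(5 + r))
H = 14 (H = -7*(-2) = 14)
H*Q(F(-2), 1) = 14*(-10) = -140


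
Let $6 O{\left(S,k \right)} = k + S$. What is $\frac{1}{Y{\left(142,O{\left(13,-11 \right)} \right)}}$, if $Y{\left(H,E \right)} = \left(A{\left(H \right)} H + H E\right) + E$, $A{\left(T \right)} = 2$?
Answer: $\frac{3}{995} \approx 0.0030151$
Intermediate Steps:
$O{\left(S,k \right)} = \frac{S}{6} + \frac{k}{6}$ ($O{\left(S,k \right)} = \frac{k + S}{6} = \frac{S + k}{6} = \frac{S}{6} + \frac{k}{6}$)
$Y{\left(H,E \right)} = E + 2 H + E H$ ($Y{\left(H,E \right)} = \left(2 H + H E\right) + E = \left(2 H + E H\right) + E = E + 2 H + E H$)
$\frac{1}{Y{\left(142,O{\left(13,-11 \right)} \right)}} = \frac{1}{\left(\frac{1}{6} \cdot 13 + \frac{1}{6} \left(-11\right)\right) + 2 \cdot 142 + \left(\frac{1}{6} \cdot 13 + \frac{1}{6} \left(-11\right)\right) 142} = \frac{1}{\left(\frac{13}{6} - \frac{11}{6}\right) + 284 + \left(\frac{13}{6} - \frac{11}{6}\right) 142} = \frac{1}{\frac{1}{3} + 284 + \frac{1}{3} \cdot 142} = \frac{1}{\frac{1}{3} + 284 + \frac{142}{3}} = \frac{1}{\frac{995}{3}} = \frac{3}{995}$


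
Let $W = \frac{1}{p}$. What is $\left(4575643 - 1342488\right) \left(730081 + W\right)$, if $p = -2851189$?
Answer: $\frac{6730131944255791740}{2851189} \approx 2.3605 \cdot 10^{12}$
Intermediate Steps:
$W = - \frac{1}{2851189}$ ($W = \frac{1}{-2851189} = - \frac{1}{2851189} \approx -3.5073 \cdot 10^{-7}$)
$\left(4575643 - 1342488\right) \left(730081 + W\right) = \left(4575643 - 1342488\right) \left(730081 - \frac{1}{2851189}\right) = 3233155 \cdot \frac{2081598916308}{2851189} = \frac{6730131944255791740}{2851189}$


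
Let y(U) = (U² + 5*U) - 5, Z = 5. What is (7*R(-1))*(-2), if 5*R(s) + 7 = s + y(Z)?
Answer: -518/5 ≈ -103.60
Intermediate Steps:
y(U) = -5 + U² + 5*U
R(s) = 38/5 + s/5 (R(s) = -7/5 + (s + (-5 + 5² + 5*5))/5 = -7/5 + (s + (-5 + 25 + 25))/5 = -7/5 + (s + 45)/5 = -7/5 + (45 + s)/5 = -7/5 + (9 + s/5) = 38/5 + s/5)
(7*R(-1))*(-2) = (7*(38/5 + (⅕)*(-1)))*(-2) = (7*(38/5 - ⅕))*(-2) = (7*(37/5))*(-2) = (259/5)*(-2) = -518/5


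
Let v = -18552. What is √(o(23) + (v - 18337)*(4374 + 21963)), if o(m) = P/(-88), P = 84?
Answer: I*√470228067474/22 ≈ 31170.0*I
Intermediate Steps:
o(m) = -21/22 (o(m) = 84/(-88) = 84*(-1/88) = -21/22)
√(o(23) + (v - 18337)*(4374 + 21963)) = √(-21/22 + (-18552 - 18337)*(4374 + 21963)) = √(-21/22 - 36889*26337) = √(-21/22 - 971545593) = √(-21374003067/22) = I*√470228067474/22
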